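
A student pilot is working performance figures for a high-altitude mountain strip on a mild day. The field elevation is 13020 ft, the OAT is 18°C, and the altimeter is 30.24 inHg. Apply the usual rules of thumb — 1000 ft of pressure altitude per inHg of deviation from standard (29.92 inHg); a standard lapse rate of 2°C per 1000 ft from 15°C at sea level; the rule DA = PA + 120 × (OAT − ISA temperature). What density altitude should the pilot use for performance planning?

Pressure altitude = 13020 + (29.92 − 30.24) × 1000 = 13020 + (-320) = 12700 ft.
ISA temperature at 12700 ft = 15 − 2 × (12700/1000) = -10.4°C.
ISA deviation = 18 − (-10.4) = +28.4°C.
Density altitude = 12700 + 120 × (28.4) = 16108 ft.

16108 ft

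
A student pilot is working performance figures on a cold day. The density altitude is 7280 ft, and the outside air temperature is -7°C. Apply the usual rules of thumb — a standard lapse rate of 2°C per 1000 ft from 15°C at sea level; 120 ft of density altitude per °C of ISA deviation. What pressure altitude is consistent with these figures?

8000 ft

DA = PA + 120 × (OAT − (15 − 2·PA/1000)) = PA + 120·OAT − 1800 + 0.24·PA = 1.24·PA + 120·OAT − 1800.
So 1.24·PA = 7280 − 120 × (-7) + 1800 = 9920.
PA = 9920 / 1.24 = 8000 ft.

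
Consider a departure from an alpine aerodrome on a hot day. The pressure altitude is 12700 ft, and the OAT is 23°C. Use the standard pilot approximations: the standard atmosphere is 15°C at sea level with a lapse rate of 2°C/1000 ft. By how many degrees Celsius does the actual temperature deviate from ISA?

ISA+33.4°C

ISA temperature at 12700 ft = 15 − 2 × (12700/1000) = -10.4°C.
Deviation = OAT − ISA = 23 − (-10.4) = +33.4°C.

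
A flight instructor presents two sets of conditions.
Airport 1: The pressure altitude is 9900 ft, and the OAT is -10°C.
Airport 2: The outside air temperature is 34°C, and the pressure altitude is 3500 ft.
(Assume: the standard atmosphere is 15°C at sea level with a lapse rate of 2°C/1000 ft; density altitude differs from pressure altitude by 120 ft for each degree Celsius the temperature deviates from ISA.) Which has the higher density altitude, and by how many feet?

Airport 1: ISA temp = -4.8°C, deviation -5.2°C, DA = 9900 + 120 × (-5.2) = 9276 ft.
Airport 2: ISA temp = 8°C, deviation +26°C, DA = 3500 + 120 × 26 = 6620 ft.
Airport 1 is higher by 9276 − 6620 = 2656 ft.

Airport 1 by 2656 ft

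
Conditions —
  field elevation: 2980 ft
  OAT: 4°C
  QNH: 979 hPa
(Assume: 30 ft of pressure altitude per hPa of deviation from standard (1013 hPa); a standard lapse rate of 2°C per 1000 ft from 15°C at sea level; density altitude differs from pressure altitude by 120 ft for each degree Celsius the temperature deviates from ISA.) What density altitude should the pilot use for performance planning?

3640 ft

Pressure altitude = 2980 + (1013 − 979) × 30 = 2980 + (+1020) = 4000 ft.
ISA temperature at 4000 ft = 15 − 2 × (4000/1000) = 7°C.
ISA deviation = 4 − 7 = -3°C.
Density altitude = 4000 + 120 × (-3) = 3640 ft.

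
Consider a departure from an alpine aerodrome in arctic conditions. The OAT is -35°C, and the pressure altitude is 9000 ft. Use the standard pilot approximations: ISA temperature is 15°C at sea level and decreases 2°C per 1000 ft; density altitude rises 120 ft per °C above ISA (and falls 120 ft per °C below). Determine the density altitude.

ISA temperature at 9000 ft = 15 − 2 × (9000/1000) = -3°C.
ISA deviation = -35 − (-3) = -32°C.
Density altitude = 9000 + 120 × (-32) = 9000 + (-3840) = 5160 ft.

5160 ft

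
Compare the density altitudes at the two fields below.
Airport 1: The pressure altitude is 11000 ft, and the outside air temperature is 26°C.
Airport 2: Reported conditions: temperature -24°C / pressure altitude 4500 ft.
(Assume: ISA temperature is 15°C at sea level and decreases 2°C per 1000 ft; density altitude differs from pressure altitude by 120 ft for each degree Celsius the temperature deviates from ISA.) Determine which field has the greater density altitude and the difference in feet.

Airport 1 by 14060 ft

Airport 1: ISA temp = -7°C, deviation +33°C, DA = 11000 + 120 × 33 = 14960 ft.
Airport 2: ISA temp = 6°C, deviation -30°C, DA = 4500 + 120 × (-30) = 900 ft.
Airport 1 is higher by 14960 − 900 = 14060 ft.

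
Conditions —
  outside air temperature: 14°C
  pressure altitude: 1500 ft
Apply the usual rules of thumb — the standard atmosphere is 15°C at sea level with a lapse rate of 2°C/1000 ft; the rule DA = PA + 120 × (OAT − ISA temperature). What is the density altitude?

1740 ft

ISA temperature at 1500 ft = 15 − 2 × (1500/1000) = 12°C.
ISA deviation = 14 − 12 = +2°C.
Density altitude = 1500 + 120 × (2) = 1500 + (+240) = 1740 ft.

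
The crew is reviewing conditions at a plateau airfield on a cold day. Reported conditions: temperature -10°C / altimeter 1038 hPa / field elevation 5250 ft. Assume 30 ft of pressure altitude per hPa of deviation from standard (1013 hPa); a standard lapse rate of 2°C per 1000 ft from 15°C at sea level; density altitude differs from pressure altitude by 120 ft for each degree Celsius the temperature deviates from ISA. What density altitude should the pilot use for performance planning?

2580 ft

Pressure altitude = 5250 + (1013 − 1038) × 30 = 5250 + (-750) = 4500 ft.
ISA temperature at 4500 ft = 15 − 2 × (4500/1000) = 6°C.
ISA deviation = -10 − 6 = -16°C.
Density altitude = 4500 + 120 × (-16) = 2580 ft.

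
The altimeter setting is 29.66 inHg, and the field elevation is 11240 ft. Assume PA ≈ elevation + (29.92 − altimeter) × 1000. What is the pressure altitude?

11500 ft

Pressure correction = (29.92 − 29.66) × 1000 = +260 ft.
Pressure altitude = 11240 + (+260) = 11500 ft.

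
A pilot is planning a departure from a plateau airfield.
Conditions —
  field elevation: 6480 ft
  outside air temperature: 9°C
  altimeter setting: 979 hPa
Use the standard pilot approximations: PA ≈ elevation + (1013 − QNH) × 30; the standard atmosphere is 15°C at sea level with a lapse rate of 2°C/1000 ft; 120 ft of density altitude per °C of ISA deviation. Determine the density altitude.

Pressure altitude = 6480 + (1013 − 979) × 30 = 6480 + (+1020) = 7500 ft.
ISA temperature at 7500 ft = 15 − 2 × (7500/1000) = 0°C.
ISA deviation = 9 − 0 = +9°C.
Density altitude = 7500 + 120 × (9) = 8580 ft.

8580 ft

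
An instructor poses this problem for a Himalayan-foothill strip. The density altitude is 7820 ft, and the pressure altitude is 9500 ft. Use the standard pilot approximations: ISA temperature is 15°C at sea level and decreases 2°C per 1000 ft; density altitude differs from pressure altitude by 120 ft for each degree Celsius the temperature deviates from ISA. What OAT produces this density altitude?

Density altitude − pressure altitude = 7820 − 9500 = -1680 ft.
At 120 ft/°C that is an ISA deviation of -1680/120 = -14°C.
ISA temperature at 9500 ft = 15 − 2 × (9500/1000) = -4°C.
OAT = ISA + deviation = -4 + (-14) = -18°C.

-18°C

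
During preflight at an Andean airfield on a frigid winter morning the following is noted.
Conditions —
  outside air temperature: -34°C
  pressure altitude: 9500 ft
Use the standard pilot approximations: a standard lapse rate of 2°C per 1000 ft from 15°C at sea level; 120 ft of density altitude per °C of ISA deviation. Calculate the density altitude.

5900 ft

ISA temperature at 9500 ft = 15 − 2 × (9500/1000) = -4°C.
ISA deviation = -34 − (-4) = -30°C.
Density altitude = 9500 + 120 × (-30) = 9500 + (-3600) = 5900 ft.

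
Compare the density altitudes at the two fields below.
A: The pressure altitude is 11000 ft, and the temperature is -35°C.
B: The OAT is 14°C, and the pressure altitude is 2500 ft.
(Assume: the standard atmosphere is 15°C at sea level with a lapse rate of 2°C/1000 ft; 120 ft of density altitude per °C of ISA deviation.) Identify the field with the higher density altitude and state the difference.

A by 4660 ft

A: ISA temp = -7°C, deviation -28°C, DA = 11000 + 120 × (-28) = 7640 ft.
B: ISA temp = 10°C, deviation +4°C, DA = 2500 + 120 × 4 = 2980 ft.
A is higher by 7640 − 2980 = 4660 ft.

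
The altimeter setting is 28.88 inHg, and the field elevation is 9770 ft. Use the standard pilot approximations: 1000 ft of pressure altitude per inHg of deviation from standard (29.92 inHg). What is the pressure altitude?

10810 ft

Pressure correction = (29.92 − 28.88) × 1000 = +1040 ft.
Pressure altitude = 9770 + (+1040) = 10810 ft.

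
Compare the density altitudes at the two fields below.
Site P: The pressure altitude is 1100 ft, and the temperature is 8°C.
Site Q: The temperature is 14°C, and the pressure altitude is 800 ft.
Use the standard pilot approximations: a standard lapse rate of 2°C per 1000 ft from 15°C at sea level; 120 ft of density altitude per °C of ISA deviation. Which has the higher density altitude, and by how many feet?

Site P: ISA temp = 12.8°C, deviation -4.8°C, DA = 1100 + 120 × (-4.8) = 524 ft.
Site Q: ISA temp = 13.4°C, deviation +0.6°C, DA = 800 + 120 × 0.6 = 872 ft.
Site Q is higher by 872 − 524 = 348 ft.

Site Q by 348 ft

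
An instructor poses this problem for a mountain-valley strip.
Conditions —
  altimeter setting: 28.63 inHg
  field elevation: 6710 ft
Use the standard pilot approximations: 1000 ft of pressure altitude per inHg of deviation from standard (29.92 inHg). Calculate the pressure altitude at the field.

8000 ft

Pressure correction = (29.92 − 28.63) × 1000 = +1290 ft.
Pressure altitude = 6710 + (+1290) = 8000 ft.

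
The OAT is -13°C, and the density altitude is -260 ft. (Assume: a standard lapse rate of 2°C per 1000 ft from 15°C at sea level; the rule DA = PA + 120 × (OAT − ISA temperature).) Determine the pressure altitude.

2500 ft

DA = PA + 120 × (OAT − (15 − 2·PA/1000)) = PA + 120·OAT − 1800 + 0.24·PA = 1.24·PA + 120·OAT − 1800.
So 1.24·PA = -260 − 120 × (-13) + 1800 = 3100.
PA = 3100 / 1.24 = 2500 ft.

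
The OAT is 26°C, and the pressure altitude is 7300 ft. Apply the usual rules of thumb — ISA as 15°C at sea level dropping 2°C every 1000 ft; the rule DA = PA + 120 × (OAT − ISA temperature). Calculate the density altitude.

ISA temperature at 7300 ft = 15 − 2 × (7300/1000) = 0.4°C.
ISA deviation = 26 − 0.4 = +25.6°C.
Density altitude = 7300 + 120 × (25.6) = 7300 + (+3072) = 10372 ft.

10372 ft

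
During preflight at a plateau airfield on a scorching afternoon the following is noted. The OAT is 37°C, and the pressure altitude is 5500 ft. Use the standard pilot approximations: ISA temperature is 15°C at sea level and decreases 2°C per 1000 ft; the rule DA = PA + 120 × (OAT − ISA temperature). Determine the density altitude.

ISA temperature at 5500 ft = 15 − 2 × (5500/1000) = 4°C.
ISA deviation = 37 − 4 = +33°C.
Density altitude = 5500 + 120 × (33) = 5500 + (+3960) = 9460 ft.

9460 ft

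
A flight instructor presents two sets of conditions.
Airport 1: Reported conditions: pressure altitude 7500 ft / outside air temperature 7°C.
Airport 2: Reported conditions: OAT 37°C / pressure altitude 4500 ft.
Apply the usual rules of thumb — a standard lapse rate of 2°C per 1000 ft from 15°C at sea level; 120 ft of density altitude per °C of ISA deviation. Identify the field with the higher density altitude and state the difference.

Airport 1 by 120 ft

Airport 1: ISA temp = 0°C, deviation +7°C, DA = 7500 + 120 × 7 = 8340 ft.
Airport 2: ISA temp = 6°C, deviation +31°C, DA = 4500 + 120 × 31 = 8220 ft.
Airport 1 is higher by 8340 − 8220 = 120 ft.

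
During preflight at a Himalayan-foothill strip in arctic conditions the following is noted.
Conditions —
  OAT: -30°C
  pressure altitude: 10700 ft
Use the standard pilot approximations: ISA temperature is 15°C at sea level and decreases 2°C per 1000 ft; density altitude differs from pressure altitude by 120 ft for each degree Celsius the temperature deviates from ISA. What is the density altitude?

ISA temperature at 10700 ft = 15 − 2 × (10700/1000) = -6.4°C.
ISA deviation = -30 − (-6.4) = -23.6°C.
Density altitude = 10700 + 120 × (-23.6) = 10700 + (-2832) = 7868 ft.

7868 ft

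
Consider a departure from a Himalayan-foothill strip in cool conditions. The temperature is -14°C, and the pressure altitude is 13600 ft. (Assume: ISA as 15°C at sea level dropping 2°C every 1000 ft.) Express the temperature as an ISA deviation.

ISA temperature at 13600 ft = 15 − 2 × (13600/1000) = -12.2°C.
Deviation = OAT − ISA = -14 − (-12.2) = -1.8°C.

ISA-1.8°C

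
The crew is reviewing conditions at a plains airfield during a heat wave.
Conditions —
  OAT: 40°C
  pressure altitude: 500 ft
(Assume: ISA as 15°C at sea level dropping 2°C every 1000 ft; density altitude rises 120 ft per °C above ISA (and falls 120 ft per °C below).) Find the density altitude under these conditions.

ISA temperature at 500 ft = 15 − 2 × (500/1000) = 14°C.
ISA deviation = 40 − 14 = +26°C.
Density altitude = 500 + 120 × (26) = 500 + (+3120) = 3620 ft.

3620 ft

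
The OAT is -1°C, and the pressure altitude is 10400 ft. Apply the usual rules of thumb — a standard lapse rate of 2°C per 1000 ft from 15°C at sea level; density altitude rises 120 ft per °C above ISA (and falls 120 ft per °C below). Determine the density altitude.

ISA temperature at 10400 ft = 15 − 2 × (10400/1000) = -5.8°C.
ISA deviation = -1 − (-5.8) = +4.8°C.
Density altitude = 10400 + 120 × (4.8) = 10400 + (+576) = 10976 ft.

10976 ft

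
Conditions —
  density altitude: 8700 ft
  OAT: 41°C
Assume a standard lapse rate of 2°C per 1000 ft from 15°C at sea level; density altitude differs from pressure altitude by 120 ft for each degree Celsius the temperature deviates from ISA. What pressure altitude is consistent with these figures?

DA = PA + 120 × (OAT − (15 − 2·PA/1000)) = PA + 120·OAT − 1800 + 0.24·PA = 1.24·PA + 120·OAT − 1800.
So 1.24·PA = 8700 − 120 × 41 + 1800 = 5580.
PA = 5580 / 1.24 = 4500 ft.

4500 ft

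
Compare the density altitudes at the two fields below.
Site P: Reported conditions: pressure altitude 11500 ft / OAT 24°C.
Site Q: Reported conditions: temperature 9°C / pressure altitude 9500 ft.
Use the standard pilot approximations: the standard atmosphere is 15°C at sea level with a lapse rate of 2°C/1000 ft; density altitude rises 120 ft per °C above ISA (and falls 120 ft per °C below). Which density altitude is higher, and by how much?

Site P by 4280 ft

Site P: ISA temp = -8°C, deviation +32°C, DA = 11500 + 120 × 32 = 15340 ft.
Site Q: ISA temp = -4°C, deviation +13°C, DA = 9500 + 120 × 13 = 11060 ft.
Site P is higher by 15340 − 11060 = 4280 ft.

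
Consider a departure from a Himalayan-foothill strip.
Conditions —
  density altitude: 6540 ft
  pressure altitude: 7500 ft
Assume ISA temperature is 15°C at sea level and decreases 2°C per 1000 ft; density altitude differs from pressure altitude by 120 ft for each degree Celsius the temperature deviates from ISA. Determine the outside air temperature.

Density altitude − pressure altitude = 6540 − 7500 = -960 ft.
At 120 ft/°C that is an ISA deviation of -960/120 = -8°C.
ISA temperature at 7500 ft = 15 − 2 × (7500/1000) = 0°C.
OAT = ISA + deviation = 0 + (-8) = -8°C.

-8°C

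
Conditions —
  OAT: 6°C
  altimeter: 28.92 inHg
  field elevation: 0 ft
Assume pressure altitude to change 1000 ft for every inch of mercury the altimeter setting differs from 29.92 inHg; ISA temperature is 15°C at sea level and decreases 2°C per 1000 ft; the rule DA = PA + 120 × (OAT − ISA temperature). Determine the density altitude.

Pressure altitude = 0 + (29.92 − 28.92) × 1000 = 0 + (+1000) = 1000 ft.
ISA temperature at 1000 ft = 15 − 2 × (1000/1000) = 13°C.
ISA deviation = 6 − 13 = -7°C.
Density altitude = 1000 + 120 × (-7) = 160 ft.

160 ft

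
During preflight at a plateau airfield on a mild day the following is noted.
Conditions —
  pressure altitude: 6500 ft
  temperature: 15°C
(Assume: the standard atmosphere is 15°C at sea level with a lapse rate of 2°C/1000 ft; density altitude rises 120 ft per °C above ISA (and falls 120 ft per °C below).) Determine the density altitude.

ISA temperature at 6500 ft = 15 − 2 × (6500/1000) = 2°C.
ISA deviation = 15 − 2 = +13°C.
Density altitude = 6500 + 120 × (13) = 6500 + (+1560) = 8060 ft.

8060 ft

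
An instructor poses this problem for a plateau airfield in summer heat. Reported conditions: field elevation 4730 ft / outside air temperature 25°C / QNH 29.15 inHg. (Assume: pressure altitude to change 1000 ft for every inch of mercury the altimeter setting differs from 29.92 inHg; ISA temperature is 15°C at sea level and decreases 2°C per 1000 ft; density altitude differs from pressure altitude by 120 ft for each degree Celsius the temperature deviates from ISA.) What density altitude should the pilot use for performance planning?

8020 ft

Pressure altitude = 4730 + (29.92 − 29.15) × 1000 = 4730 + (+770) = 5500 ft.
ISA temperature at 5500 ft = 15 − 2 × (5500/1000) = 4°C.
ISA deviation = 25 − 4 = +21°C.
Density altitude = 5500 + 120 × (21) = 8020 ft.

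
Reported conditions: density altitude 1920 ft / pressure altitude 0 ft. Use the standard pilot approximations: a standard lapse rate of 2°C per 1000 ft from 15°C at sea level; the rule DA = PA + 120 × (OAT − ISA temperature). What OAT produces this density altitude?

31°C

Density altitude − pressure altitude = 1920 − 0 = +1920 ft.
At 120 ft/°C that is an ISA deviation of 1920/120 = +16°C.
ISA temperature at 0 ft = 15 − 2 × (0/1000) = 15°C.
OAT = ISA + deviation = 15 + (+16) = 31°C.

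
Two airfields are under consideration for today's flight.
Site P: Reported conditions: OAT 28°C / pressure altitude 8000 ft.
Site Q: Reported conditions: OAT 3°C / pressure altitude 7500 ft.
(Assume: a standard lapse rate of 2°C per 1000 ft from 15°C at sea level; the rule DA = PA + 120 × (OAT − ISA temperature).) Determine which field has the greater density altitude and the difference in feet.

Site P: ISA temp = -1°C, deviation +29°C, DA = 8000 + 120 × 29 = 11480 ft.
Site Q: ISA temp = 0°C, deviation +3°C, DA = 7500 + 120 × 3 = 7860 ft.
Site P is higher by 11480 − 7860 = 3620 ft.

Site P by 3620 ft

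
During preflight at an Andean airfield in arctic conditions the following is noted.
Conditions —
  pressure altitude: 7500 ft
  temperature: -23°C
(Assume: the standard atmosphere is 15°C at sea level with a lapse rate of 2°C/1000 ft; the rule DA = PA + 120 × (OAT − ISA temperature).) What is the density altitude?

4740 ft

ISA temperature at 7500 ft = 15 − 2 × (7500/1000) = 0°C.
ISA deviation = -23 − 0 = -23°C.
Density altitude = 7500 + 120 × (-23) = 7500 + (-2760) = 4740 ft.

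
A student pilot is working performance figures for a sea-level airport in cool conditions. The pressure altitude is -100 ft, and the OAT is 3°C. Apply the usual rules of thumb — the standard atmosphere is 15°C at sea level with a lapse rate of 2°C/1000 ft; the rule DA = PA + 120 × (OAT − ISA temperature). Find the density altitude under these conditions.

ISA temperature at -100 ft = 15 − 2 × (-100/1000) = 15.2°C.
ISA deviation = 3 − 15.2 = -12.2°C.
Density altitude = -100 + 120 × (-12.2) = -100 + (-1464) = -1564 ft.

-1564 ft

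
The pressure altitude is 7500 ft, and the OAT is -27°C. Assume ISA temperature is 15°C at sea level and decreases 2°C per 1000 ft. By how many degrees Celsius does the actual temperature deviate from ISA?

ISA temperature at 7500 ft = 15 − 2 × (7500/1000) = 0°C.
Deviation = OAT − ISA = -27 − 0 = -27°C.

ISA-27°C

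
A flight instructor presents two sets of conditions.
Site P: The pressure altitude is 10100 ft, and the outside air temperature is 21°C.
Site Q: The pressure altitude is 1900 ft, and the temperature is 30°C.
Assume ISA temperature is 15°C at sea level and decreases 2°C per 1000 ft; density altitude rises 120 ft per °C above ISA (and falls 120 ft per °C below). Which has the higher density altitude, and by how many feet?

Site P by 9088 ft

Site P: ISA temp = -5.2°C, deviation +26.2°C, DA = 10100 + 120 × 26.2 = 13244 ft.
Site Q: ISA temp = 11.2°C, deviation +18.8°C, DA = 1900 + 120 × 18.8 = 4156 ft.
Site P is higher by 13244 − 4156 = 9088 ft.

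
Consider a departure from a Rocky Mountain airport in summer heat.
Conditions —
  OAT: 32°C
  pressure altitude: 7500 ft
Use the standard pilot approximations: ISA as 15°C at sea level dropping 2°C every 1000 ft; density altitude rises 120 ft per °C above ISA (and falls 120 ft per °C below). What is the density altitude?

ISA temperature at 7500 ft = 15 − 2 × (7500/1000) = 0°C.
ISA deviation = 32 − 0 = +32°C.
Density altitude = 7500 + 120 × (32) = 7500 + (+3840) = 11340 ft.

11340 ft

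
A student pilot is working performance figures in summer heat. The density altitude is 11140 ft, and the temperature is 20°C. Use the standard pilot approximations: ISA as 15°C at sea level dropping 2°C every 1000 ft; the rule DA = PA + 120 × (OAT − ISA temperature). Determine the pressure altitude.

8500 ft

DA = PA + 120 × (OAT − (15 − 2·PA/1000)) = PA + 120·OAT − 1800 + 0.24·PA = 1.24·PA + 120·OAT − 1800.
So 1.24·PA = 11140 − 120 × 20 + 1800 = 10540.
PA = 10540 / 1.24 = 8500 ft.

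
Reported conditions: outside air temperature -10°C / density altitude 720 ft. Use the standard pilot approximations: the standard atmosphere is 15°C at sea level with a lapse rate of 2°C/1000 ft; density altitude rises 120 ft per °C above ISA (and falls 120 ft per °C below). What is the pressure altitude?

DA = PA + 120 × (OAT − (15 − 2·PA/1000)) = PA + 120·OAT − 1800 + 0.24·PA = 1.24·PA + 120·OAT − 1800.
So 1.24·PA = 720 − 120 × (-10) + 1800 = 3720.
PA = 3720 / 1.24 = 3000 ft.

3000 ft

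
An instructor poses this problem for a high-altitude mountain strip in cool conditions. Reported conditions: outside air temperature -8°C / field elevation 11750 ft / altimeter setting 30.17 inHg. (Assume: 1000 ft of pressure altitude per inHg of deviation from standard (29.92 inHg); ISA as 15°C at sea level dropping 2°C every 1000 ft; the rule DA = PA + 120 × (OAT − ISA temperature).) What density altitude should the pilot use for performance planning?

Pressure altitude = 11750 + (29.92 − 30.17) × 1000 = 11750 + (-250) = 11500 ft.
ISA temperature at 11500 ft = 15 − 2 × (11500/1000) = -8°C.
ISA deviation = -8 − (-8) = 0°C.
Density altitude = 11500 + 120 × (0) = 11500 ft.

11500 ft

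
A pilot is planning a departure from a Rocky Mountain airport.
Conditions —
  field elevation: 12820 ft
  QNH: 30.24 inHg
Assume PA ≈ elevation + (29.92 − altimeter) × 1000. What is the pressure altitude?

12500 ft

Pressure correction = (29.92 − 30.24) × 1000 = -320 ft.
Pressure altitude = 12820 + (-320) = 12500 ft.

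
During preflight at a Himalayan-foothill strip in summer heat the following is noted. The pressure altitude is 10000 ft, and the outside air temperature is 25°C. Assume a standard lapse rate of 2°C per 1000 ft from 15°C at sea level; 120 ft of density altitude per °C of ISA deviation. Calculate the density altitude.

ISA temperature at 10000 ft = 15 − 2 × (10000/1000) = -5°C.
ISA deviation = 25 − (-5) = +30°C.
Density altitude = 10000 + 120 × (30) = 10000 + (+3600) = 13600 ft.

13600 ft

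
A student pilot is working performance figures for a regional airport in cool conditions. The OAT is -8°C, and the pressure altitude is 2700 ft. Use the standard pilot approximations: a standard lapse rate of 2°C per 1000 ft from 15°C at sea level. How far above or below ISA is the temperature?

ISA-17.6°C

ISA temperature at 2700 ft = 15 − 2 × (2700/1000) = 9.6°C.
Deviation = OAT − ISA = -8 − 9.6 = -17.6°C.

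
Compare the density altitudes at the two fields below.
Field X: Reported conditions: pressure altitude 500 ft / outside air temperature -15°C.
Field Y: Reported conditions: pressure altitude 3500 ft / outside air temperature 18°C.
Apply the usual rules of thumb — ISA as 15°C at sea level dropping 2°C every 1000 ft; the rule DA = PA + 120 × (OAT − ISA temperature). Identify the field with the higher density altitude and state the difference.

Field X: ISA temp = 14°C, deviation -29°C, DA = 500 + 120 × (-29) = -2980 ft.
Field Y: ISA temp = 8°C, deviation +10°C, DA = 3500 + 120 × 10 = 4700 ft.
Field Y is higher by 4700 − (-2980) = 7680 ft.

Field Y by 7680 ft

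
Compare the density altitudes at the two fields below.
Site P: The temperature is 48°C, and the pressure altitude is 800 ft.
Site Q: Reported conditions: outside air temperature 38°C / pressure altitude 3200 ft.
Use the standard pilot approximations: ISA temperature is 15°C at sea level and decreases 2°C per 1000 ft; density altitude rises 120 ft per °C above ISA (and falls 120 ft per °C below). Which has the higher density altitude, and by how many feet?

Site P: ISA temp = 13.4°C, deviation +34.6°C, DA = 800 + 120 × 34.6 = 4952 ft.
Site Q: ISA temp = 8.6°C, deviation +29.4°C, DA = 3200 + 120 × 29.4 = 6728 ft.
Site Q is higher by 6728 − 4952 = 1776 ft.

Site Q by 1776 ft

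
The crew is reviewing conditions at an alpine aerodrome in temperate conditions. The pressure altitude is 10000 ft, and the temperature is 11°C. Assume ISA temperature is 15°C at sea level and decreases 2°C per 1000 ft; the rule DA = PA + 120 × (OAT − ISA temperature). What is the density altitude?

ISA temperature at 10000 ft = 15 − 2 × (10000/1000) = -5°C.
ISA deviation = 11 − (-5) = +16°C.
Density altitude = 10000 + 120 × (16) = 10000 + (+1920) = 11920 ft.

11920 ft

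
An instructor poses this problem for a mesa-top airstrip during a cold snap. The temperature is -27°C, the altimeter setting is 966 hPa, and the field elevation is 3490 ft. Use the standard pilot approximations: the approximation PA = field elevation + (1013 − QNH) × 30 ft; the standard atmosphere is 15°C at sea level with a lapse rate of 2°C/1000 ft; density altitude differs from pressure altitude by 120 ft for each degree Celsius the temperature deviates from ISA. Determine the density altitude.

1036 ft

Pressure altitude = 3490 + (1013 − 966) × 30 = 3490 + (+1410) = 4900 ft.
ISA temperature at 4900 ft = 15 − 2 × (4900/1000) = 5.2°C.
ISA deviation = -27 − 5.2 = -32.2°C.
Density altitude = 4900 + 120 × (-32.2) = 1036 ft.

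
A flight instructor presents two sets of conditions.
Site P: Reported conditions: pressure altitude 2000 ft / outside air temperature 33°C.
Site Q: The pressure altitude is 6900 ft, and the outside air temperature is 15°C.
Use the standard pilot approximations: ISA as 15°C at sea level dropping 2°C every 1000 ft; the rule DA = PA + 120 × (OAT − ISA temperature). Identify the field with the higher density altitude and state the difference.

Site Q by 3916 ft

Site P: ISA temp = 11°C, deviation +22°C, DA = 2000 + 120 × 22 = 4640 ft.
Site Q: ISA temp = 1.2°C, deviation +13.8°C, DA = 6900 + 120 × 13.8 = 8556 ft.
Site Q is higher by 8556 − 4640 = 3916 ft.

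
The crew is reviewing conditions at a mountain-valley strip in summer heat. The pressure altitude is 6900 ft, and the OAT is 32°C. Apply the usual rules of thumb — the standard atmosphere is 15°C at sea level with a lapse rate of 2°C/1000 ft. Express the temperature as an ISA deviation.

ISA+30.8°C

ISA temperature at 6900 ft = 15 − 2 × (6900/1000) = 1.2°C.
Deviation = OAT − ISA = 32 − 1.2 = +30.8°C.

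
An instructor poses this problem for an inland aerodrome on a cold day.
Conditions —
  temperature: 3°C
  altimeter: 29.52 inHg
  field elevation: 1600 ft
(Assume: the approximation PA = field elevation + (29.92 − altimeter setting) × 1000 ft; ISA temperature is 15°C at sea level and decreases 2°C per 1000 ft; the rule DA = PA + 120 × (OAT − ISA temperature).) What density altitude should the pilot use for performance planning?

Pressure altitude = 1600 + (29.92 − 29.52) × 1000 = 1600 + (+400) = 2000 ft.
ISA temperature at 2000 ft = 15 − 2 × (2000/1000) = 11°C.
ISA deviation = 3 − 11 = -8°C.
Density altitude = 2000 + 120 × (-8) = 1040 ft.

1040 ft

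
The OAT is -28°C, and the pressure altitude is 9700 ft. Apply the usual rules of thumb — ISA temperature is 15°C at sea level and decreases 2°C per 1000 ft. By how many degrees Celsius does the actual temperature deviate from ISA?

ISA-23.6°C

ISA temperature at 9700 ft = 15 − 2 × (9700/1000) = -4.4°C.
Deviation = OAT − ISA = -28 − (-4.4) = -23.6°C.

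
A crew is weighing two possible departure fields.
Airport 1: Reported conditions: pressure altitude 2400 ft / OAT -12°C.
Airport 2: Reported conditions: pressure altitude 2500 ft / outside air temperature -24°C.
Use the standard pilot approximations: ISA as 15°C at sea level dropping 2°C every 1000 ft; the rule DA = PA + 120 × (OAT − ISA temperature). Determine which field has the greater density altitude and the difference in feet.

Airport 1: ISA temp = 10.2°C, deviation -22.2°C, DA = 2400 + 120 × (-22.2) = -264 ft.
Airport 2: ISA temp = 10°C, deviation -34°C, DA = 2500 + 120 × (-34) = -1580 ft.
Airport 1 is higher by -264 − (-1580) = 1316 ft.

Airport 1 by 1316 ft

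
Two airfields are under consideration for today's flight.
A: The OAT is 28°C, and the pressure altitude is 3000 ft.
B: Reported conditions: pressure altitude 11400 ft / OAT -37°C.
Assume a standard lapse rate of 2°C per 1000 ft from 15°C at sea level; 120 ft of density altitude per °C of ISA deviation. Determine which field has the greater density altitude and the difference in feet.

A: ISA temp = 9°C, deviation +19°C, DA = 3000 + 120 × 19 = 5280 ft.
B: ISA temp = -7.8°C, deviation -29.2°C, DA = 11400 + 120 × (-29.2) = 7896 ft.
B is higher by 7896 − 5280 = 2616 ft.

B by 2616 ft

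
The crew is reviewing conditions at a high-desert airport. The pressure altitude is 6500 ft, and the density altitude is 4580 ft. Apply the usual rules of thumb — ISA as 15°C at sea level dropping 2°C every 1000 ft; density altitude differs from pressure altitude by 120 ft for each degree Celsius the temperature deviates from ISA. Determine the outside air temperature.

-14°C

Density altitude − pressure altitude = 4580 − 6500 = -1920 ft.
At 120 ft/°C that is an ISA deviation of -1920/120 = -16°C.
ISA temperature at 6500 ft = 15 − 2 × (6500/1000) = 2°C.
OAT = ISA + deviation = 2 + (-16) = -14°C.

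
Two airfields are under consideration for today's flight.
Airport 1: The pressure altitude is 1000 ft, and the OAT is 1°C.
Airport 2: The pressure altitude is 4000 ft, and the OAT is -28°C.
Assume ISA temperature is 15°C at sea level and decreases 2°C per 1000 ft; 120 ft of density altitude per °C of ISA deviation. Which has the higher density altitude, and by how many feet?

Airport 1: ISA temp = 13°C, deviation -12°C, DA = 1000 + 120 × (-12) = -440 ft.
Airport 2: ISA temp = 7°C, deviation -35°C, DA = 4000 + 120 × (-35) = -200 ft.
Airport 2 is higher by -200 − (-440) = 240 ft.

Airport 2 by 240 ft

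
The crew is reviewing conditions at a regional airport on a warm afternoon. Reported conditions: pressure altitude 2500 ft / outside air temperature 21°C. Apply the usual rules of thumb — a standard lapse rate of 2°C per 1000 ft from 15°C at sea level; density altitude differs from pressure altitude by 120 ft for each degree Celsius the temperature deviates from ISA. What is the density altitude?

3820 ft

ISA temperature at 2500 ft = 15 − 2 × (2500/1000) = 10°C.
ISA deviation = 21 − 10 = +11°C.
Density altitude = 2500 + 120 × (11) = 2500 + (+1320) = 3820 ft.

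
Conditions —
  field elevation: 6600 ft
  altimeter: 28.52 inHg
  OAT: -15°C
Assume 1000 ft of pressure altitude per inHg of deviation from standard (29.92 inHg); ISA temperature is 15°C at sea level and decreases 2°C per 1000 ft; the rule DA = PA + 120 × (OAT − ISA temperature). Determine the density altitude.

6320 ft

Pressure altitude = 6600 + (29.92 − 28.52) × 1000 = 6600 + (+1400) = 8000 ft.
ISA temperature at 8000 ft = 15 − 2 × (8000/1000) = -1°C.
ISA deviation = -15 − (-1) = -14°C.
Density altitude = 8000 + 120 × (-14) = 6320 ft.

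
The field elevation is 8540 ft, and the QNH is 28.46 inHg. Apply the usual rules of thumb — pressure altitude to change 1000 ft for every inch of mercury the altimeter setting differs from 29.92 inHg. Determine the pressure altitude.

10000 ft

Pressure correction = (29.92 − 28.46) × 1000 = +1460 ft.
Pressure altitude = 8540 + (+1460) = 10000 ft.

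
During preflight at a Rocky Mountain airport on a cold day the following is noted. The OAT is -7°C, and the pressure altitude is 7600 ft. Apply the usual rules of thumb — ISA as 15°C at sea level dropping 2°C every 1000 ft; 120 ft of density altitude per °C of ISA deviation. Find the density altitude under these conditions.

6784 ft

ISA temperature at 7600 ft = 15 − 2 × (7600/1000) = -0.2°C.
ISA deviation = -7 − (-0.2) = -6.8°C.
Density altitude = 7600 + 120 × (-6.8) = 7600 + (-816) = 6784 ft.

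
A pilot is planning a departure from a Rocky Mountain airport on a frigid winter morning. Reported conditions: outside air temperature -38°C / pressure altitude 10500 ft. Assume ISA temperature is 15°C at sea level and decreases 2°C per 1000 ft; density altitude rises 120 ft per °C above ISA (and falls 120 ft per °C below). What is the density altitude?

6660 ft

ISA temperature at 10500 ft = 15 − 2 × (10500/1000) = -6°C.
ISA deviation = -38 − (-6) = -32°C.
Density altitude = 10500 + 120 × (-32) = 10500 + (-3840) = 6660 ft.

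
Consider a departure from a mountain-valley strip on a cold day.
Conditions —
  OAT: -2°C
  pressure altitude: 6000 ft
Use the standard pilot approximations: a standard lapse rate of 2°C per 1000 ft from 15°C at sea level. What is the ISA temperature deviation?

ISA temperature at 6000 ft = 15 − 2 × (6000/1000) = 3°C.
Deviation = OAT − ISA = -2 − 3 = -5°C.

ISA-5°C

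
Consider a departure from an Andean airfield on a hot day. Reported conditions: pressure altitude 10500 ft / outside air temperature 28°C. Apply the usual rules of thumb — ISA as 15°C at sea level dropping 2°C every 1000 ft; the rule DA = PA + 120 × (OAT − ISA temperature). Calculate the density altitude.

14580 ft

ISA temperature at 10500 ft = 15 − 2 × (10500/1000) = -6°C.
ISA deviation = 28 − (-6) = +34°C.
Density altitude = 10500 + 120 × (34) = 10500 + (+4080) = 14580 ft.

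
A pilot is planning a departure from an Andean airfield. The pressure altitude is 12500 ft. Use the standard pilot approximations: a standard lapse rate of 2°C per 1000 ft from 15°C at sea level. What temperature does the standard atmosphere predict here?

-10°C

ISA temperature = 15 − 2 × (12500/1000) = 15 − 25 = -10°C.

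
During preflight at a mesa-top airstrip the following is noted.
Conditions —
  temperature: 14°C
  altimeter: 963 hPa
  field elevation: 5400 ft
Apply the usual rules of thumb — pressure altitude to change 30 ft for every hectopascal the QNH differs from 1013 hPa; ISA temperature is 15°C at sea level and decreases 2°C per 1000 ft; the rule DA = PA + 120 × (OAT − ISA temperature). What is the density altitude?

Pressure altitude = 5400 + (1013 − 963) × 30 = 5400 + (+1500) = 6900 ft.
ISA temperature at 6900 ft = 15 − 2 × (6900/1000) = 1.2°C.
ISA deviation = 14 − 1.2 = +12.8°C.
Density altitude = 6900 + 120 × (12.8) = 8436 ft.

8436 ft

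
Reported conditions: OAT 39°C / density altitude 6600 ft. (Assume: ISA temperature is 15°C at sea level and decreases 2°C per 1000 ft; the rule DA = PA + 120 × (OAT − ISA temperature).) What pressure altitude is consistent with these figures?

3000 ft

DA = PA + 120 × (OAT − (15 − 2·PA/1000)) = PA + 120·OAT − 1800 + 0.24·PA = 1.24·PA + 120·OAT − 1800.
So 1.24·PA = 6600 − 120 × 39 + 1800 = 3720.
PA = 3720 / 1.24 = 3000 ft.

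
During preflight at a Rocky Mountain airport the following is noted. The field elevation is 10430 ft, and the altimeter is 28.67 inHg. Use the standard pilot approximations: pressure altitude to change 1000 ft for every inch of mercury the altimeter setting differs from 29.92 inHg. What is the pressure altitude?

11680 ft

Pressure correction = (29.92 − 28.67) × 1000 = +1250 ft.
Pressure altitude = 10430 + (+1250) = 11680 ft.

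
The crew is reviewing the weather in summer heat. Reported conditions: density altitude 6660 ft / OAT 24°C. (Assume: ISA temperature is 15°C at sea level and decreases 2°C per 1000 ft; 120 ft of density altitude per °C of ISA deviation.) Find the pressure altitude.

DA = PA + 120 × (OAT − (15 − 2·PA/1000)) = PA + 120·OAT − 1800 + 0.24·PA = 1.24·PA + 120·OAT − 1800.
So 1.24·PA = 6660 − 120 × 24 + 1800 = 5580.
PA = 5580 / 1.24 = 4500 ft.

4500 ft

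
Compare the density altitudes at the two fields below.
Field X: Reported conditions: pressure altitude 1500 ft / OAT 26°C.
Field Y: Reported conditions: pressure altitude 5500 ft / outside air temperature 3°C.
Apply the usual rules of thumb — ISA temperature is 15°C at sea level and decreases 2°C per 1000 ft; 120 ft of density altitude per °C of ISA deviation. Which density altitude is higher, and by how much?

Field X: ISA temp = 12°C, deviation +14°C, DA = 1500 + 120 × 14 = 3180 ft.
Field Y: ISA temp = 4°C, deviation -1°C, DA = 5500 + 120 × (-1) = 5380 ft.
Field Y is higher by 5380 − 3180 = 2200 ft.

Field Y by 2200 ft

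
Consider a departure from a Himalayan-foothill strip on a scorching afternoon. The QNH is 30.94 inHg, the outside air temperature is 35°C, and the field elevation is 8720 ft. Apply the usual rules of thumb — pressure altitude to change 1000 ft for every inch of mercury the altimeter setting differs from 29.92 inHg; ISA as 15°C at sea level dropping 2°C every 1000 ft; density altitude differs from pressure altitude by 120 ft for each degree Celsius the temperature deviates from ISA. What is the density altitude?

11948 ft

Pressure altitude = 8720 + (29.92 − 30.94) × 1000 = 8720 + (-1020) = 7700 ft.
ISA temperature at 7700 ft = 15 − 2 × (7700/1000) = -0.4°C.
ISA deviation = 35 − (-0.4) = +35.4°C.
Density altitude = 7700 + 120 × (35.4) = 11948 ft.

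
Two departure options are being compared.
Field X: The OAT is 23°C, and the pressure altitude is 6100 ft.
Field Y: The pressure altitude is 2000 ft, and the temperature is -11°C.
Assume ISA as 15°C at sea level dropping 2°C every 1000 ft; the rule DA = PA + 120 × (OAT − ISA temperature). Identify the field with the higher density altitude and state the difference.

Field X by 9164 ft

Field X: ISA temp = 2.8°C, deviation +20.2°C, DA = 6100 + 120 × 20.2 = 8524 ft.
Field Y: ISA temp = 11°C, deviation -22°C, DA = 2000 + 120 × (-22) = -640 ft.
Field X is higher by 8524 − (-640) = 9164 ft.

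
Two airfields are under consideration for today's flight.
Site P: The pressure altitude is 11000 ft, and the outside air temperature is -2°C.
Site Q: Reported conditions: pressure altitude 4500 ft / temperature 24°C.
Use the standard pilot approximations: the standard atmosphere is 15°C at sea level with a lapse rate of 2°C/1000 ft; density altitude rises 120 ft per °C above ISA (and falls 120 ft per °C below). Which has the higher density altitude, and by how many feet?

Site P: ISA temp = -7°C, deviation +5°C, DA = 11000 + 120 × 5 = 11600 ft.
Site Q: ISA temp = 6°C, deviation +18°C, DA = 4500 + 120 × 18 = 6660 ft.
Site P is higher by 11600 − 6660 = 4940 ft.

Site P by 4940 ft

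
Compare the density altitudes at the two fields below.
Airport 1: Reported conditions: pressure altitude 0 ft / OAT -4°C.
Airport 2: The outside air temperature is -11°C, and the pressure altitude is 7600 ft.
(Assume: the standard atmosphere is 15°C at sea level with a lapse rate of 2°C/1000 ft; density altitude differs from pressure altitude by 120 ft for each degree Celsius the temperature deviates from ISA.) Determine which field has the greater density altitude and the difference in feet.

Airport 2 by 8584 ft

Airport 1: ISA temp = 15°C, deviation -19°C, DA = 0 + 120 × (-19) = -2280 ft.
Airport 2: ISA temp = -0.2°C, deviation -10.8°C, DA = 7600 + 120 × (-10.8) = 6304 ft.
Airport 2 is higher by 6304 − (-2280) = 8584 ft.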